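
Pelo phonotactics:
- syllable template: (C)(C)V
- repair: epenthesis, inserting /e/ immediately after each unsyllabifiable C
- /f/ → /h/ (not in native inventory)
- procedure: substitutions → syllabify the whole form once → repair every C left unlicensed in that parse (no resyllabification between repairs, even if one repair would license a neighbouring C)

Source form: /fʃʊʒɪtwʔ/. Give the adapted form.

Substitution: /f/ → /h/, giving /hʃʊʒɪtwʔ/.
Syllabifying with onset maximization leaves /t/, /w/, /ʔ/ stranded (no codas are permitted; onsets may contain at most 2 consonants).
Inserting the epenthetic vowel yields /t/ → /te/, /w/ → /we/, /ʔ/ → /ʔe/.

hʃʊʒɪteweʔe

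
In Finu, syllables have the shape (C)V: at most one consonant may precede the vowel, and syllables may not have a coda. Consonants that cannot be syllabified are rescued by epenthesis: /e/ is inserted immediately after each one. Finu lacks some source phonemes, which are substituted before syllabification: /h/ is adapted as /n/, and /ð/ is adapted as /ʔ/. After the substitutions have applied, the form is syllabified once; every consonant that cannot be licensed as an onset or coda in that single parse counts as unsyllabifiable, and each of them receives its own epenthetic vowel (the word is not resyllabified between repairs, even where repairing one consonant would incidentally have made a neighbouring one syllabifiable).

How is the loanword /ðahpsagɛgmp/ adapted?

Substitution: /ð/ → /ʔ/, /h/ → /n/, giving /ʔanpsagɛgmp/.
Under (C)V, the unsyllabifiable consonants are /n/, /p/, /g/, /m/, /p/ (no codas are permitted; onsets are limited to one consonant).
Epenthesis after each stranded consonant: /n/ → /ne/, /p/ → /pe/, /g/ → /ge/, /m/ → /me/, /p/ → /pe/.

ʔanepesagɛgemepe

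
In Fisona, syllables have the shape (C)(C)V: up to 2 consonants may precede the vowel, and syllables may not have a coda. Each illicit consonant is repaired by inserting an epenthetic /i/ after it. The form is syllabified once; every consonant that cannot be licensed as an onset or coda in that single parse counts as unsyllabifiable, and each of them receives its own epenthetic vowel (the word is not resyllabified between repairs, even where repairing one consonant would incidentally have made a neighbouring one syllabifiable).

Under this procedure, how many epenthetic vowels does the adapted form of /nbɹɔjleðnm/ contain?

4

The unsyllabifiable consonants are /n/, /ð/, /n/, /m/; each receives one epenthetic vowel.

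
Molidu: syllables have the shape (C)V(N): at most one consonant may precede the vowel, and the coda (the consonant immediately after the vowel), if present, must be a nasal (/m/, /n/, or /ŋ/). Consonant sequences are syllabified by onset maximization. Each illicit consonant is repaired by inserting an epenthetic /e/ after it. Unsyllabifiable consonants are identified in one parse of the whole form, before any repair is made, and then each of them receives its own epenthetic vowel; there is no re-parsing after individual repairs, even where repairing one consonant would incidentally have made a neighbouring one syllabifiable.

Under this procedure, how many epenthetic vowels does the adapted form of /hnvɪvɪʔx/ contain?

The unsyllabifiable consonants are /h/, /n/, /ʔ/, /x/; each receives one epenthetic vowel.

4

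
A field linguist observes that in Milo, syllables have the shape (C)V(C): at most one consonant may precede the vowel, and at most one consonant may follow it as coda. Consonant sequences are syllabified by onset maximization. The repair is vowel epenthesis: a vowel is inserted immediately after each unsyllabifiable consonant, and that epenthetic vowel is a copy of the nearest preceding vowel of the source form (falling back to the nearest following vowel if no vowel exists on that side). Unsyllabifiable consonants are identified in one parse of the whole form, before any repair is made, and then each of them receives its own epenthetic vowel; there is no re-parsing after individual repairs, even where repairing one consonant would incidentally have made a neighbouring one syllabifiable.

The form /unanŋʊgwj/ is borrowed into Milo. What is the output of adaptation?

unanŋʊgwʊjʊ

Under (C)V(C), the unsyllabifiable consonants are /w/, /j/ (at most one coda consonant is licensed; onsets are limited to one consonant).
Inserting the epenthetic vowel yields /w/ → /wʊ/, /j/ → /jʊ/.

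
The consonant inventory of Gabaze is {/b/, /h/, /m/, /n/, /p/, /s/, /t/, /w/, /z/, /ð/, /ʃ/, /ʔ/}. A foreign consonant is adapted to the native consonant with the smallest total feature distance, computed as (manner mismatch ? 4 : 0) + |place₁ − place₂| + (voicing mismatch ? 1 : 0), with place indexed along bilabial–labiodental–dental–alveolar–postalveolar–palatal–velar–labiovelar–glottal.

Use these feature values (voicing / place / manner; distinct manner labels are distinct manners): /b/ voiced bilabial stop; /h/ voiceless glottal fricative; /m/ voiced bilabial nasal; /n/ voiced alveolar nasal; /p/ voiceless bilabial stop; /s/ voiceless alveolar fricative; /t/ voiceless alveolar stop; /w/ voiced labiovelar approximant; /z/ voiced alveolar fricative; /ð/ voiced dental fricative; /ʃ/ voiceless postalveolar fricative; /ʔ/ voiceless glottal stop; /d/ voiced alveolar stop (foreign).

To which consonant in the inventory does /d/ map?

/t/ is closest: same manner (stop), place distance 0 (alveolar→alveolar), voicing differs (+1); total 1. Next closest is /b/ at distance 3.

t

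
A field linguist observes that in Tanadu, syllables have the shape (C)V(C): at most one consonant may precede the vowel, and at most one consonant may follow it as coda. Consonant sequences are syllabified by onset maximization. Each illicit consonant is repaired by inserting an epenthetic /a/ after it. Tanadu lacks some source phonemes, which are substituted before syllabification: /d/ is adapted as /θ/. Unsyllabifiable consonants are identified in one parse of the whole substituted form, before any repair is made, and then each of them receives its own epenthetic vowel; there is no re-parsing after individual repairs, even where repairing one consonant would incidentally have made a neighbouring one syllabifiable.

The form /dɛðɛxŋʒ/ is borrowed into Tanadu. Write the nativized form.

Substitution: /d/ → /θ/, giving /θɛðɛxŋʒ/.
Syllabifying with onset maximization leaves /ŋ/, /ʒ/ stranded (at most one coda consonant is licensed; onsets are limited to one consonant).
Inserting the epenthetic vowel yields /ŋ/ → /ŋa/, /ʒ/ → /ʒa/.

θɛðɛxŋaʒa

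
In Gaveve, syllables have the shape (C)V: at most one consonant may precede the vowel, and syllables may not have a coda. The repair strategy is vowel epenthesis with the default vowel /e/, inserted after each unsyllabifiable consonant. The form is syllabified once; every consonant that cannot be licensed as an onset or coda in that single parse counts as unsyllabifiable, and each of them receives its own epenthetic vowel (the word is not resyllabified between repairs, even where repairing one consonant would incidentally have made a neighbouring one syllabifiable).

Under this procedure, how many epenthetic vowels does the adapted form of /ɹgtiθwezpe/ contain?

The unsyllabifiable consonants are /ɹ/, /g/, /θ/, /z/; each receives one epenthetic vowel.

4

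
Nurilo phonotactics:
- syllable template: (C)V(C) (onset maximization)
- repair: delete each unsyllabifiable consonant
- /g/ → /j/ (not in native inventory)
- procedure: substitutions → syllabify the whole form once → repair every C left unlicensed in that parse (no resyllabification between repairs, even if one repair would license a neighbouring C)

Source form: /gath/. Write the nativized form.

Substitution: /g/ → /j/, giving /jath/.
Under (C)V(C), the unsyllabifiable consonants are /h/ (at most one coda consonant is licensed; onsets are limited to one consonant).
Deleting the stranded consonants removes /h/.

jat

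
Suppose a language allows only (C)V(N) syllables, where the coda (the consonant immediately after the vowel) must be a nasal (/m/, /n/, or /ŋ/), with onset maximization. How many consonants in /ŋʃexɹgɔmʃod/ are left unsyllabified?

Under (C)V(N), the unsyllabifiable consonants are /ŋ/, /x/, /ɹ/, /d/ (only a nasal (/m/, /n/, or /ŋ/) is licensed in coda position; onsets are limited to one consonant).

4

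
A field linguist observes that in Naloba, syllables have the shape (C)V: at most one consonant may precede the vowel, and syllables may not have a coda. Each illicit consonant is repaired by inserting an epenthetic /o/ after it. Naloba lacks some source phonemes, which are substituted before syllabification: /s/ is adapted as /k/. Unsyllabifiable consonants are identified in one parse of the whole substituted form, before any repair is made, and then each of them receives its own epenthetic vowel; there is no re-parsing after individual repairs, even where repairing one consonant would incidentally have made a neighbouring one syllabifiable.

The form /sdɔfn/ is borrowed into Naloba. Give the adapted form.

Substitution: /s/ → /k/, giving /kdɔfn/.
The consonants /k/, /f/, /n/ cannot be parsed into a legal (C)V syllable (no codas are permitted; onsets are limited to one consonant).
Each unlicensed consonant becomes the onset of a new syllable: /k/ → /ko/, /f/ → /fo/, /n/ → /no/.

kodɔfono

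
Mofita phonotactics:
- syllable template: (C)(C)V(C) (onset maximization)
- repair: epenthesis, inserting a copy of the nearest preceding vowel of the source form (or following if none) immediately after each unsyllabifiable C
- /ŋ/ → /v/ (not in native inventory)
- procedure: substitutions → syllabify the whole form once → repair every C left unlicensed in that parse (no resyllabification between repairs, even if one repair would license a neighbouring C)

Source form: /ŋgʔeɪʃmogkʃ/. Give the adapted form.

vegʔeɪʃmogkoʃo

Substitution: /ŋ/ → /v/, giving /vgʔeɪʃmogkʃ/.
Under (C)(C)V(C), the unsyllabifiable consonants are /v/, /k/, /ʃ/ (at most one coda consonant is licensed; onsets may contain at most 2 consonants).
Epenthesis after each stranded consonant: /v/ → /ve/, /k/ → /ko/, /ʃ/ → /ʃo/.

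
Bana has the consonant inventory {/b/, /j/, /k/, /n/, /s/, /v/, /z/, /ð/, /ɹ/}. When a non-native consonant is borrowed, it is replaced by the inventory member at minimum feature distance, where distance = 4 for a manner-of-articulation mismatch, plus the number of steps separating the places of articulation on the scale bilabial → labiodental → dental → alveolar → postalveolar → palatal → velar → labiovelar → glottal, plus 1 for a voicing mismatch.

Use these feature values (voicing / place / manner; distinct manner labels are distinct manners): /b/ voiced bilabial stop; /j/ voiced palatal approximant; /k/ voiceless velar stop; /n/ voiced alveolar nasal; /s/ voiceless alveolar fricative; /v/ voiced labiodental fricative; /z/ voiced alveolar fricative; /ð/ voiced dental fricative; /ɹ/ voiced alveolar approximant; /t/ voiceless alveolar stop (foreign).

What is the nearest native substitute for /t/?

/k/ is closest: same manner (stop), place distance 3 (alveolar→velar), same voicing; total 3. Next closest is /b/ at distance 4.

k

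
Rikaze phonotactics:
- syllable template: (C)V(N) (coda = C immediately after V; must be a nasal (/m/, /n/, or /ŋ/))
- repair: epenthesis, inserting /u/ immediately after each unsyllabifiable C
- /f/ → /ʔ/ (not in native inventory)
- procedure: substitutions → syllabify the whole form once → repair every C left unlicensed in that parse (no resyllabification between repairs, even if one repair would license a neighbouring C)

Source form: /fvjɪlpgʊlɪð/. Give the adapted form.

ʔuvujɪlupugʊlɪðu

Substitution: /f/ → /ʔ/, giving /ʔvjɪlpgʊlɪð/.
Syllabifying with onset maximization leaves /ʔ/, /v/, /l/, /p/, /ð/ stranded (only a nasal (/m/, /n/, or /ŋ/) is licensed in coda position; onsets are limited to one consonant).
Epenthesis after each stranded consonant: /ʔ/ → /ʔu/, /v/ → /vu/, /l/ → /lu/, /p/ → /pu/, /ð/ → /ðu/.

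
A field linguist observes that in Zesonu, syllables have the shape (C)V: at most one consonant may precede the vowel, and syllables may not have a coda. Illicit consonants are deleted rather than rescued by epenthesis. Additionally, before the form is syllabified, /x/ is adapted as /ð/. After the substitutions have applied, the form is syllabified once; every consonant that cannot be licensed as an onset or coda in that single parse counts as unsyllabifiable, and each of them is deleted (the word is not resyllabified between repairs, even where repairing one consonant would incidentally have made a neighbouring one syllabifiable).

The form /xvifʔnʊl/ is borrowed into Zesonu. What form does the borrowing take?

Substitution: /x/ → /ð/, giving /ðvifʔnʊl/.
The consonants /ð/, /f/, /ʔ/, /l/ cannot be parsed into a legal (C)V syllable (no codas are permitted; onsets are limited to one consonant).
Deletion applies to /ð/, /f/, /ʔ/, /l/.

vinʊ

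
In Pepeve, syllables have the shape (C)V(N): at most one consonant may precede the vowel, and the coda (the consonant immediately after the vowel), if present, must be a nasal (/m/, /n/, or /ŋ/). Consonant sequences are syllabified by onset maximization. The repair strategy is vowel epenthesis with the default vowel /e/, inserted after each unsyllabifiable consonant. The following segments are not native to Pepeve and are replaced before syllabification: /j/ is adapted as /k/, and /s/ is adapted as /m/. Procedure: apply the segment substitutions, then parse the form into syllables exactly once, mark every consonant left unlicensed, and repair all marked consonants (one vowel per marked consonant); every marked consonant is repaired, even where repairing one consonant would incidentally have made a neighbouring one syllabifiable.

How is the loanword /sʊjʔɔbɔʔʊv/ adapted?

Substitution: /s/ → /m/, /j/ → /k/, giving /mʊkʔɔbɔʔʊv/.
Syllabifying with onset maximization leaves /k/, /v/ stranded (only a nasal (/m/, /n/, or /ŋ/) is licensed in coda position; onsets are limited to one consonant).
Each unlicensed consonant becomes the onset of a new syllable: /k/ → /ke/, /v/ → /ve/.

mʊkeʔɔbɔʔʊve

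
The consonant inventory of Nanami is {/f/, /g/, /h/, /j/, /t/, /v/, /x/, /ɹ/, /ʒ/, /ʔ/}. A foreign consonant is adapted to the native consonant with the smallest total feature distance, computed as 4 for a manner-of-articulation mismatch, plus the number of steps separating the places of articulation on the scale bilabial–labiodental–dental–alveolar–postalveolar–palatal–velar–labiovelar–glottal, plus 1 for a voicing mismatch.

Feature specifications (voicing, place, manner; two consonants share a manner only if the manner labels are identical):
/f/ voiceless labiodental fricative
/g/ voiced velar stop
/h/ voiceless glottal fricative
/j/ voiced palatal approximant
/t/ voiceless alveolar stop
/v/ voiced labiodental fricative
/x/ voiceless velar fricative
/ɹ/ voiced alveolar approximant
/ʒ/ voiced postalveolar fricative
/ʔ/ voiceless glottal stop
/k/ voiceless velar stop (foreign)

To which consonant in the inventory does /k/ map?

g

/g/ is closest: same manner (stop), place distance 0 (velar→velar), voicing differs (+1); total 1. Next closest is /ʔ/ at distance 2.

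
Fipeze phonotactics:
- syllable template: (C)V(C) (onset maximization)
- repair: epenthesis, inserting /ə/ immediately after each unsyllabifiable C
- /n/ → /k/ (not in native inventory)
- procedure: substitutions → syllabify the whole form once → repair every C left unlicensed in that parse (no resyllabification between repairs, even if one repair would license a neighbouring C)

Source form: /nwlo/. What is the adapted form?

Substitution: /n/ → /k/, giving /kwlo/.
Syllabifying with onset maximization leaves /k/, /w/ stranded (at most one coda consonant is licensed; onsets are limited to one consonant).
Inserting the epenthetic vowel yields /k/ → /kə/, /w/ → /wə/.

kəwəlo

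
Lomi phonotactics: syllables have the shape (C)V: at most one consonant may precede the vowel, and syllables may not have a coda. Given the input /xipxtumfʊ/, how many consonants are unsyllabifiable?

The consonants /p/, /x/, /m/ cannot be parsed into a legal (C)V syllable (no codas are permitted; onsets are limited to one consonant).

3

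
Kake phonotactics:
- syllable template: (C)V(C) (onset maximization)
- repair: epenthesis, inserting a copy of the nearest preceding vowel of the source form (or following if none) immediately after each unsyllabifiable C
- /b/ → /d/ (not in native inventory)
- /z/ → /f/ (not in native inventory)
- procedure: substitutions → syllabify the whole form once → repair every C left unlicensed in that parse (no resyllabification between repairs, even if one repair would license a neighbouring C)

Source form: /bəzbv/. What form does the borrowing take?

Substitution: /b/ → /d/, /z/ → /f/, giving /dəfdv/.
The consonants /d/, /v/ cannot be parsed into a legal (C)V(C) syllable (at most one coda consonant is licensed; onsets are limited to one consonant).
Inserting the epenthetic vowel yields /d/ → /də/, /v/ → /və/.

dəfdəvə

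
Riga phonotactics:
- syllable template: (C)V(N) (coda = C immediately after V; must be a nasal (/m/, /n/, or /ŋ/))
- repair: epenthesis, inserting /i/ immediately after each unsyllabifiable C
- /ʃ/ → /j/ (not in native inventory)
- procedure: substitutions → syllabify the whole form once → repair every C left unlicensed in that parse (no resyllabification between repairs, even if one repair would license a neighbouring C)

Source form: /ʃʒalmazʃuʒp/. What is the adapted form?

Substitution: /ʃ/ → /j/, giving /jʒalmazjuʒp/.
The consonants /j/, /l/, /z/, /ʒ/, /p/ cannot be parsed into a legal (C)V(N) syllable (only a nasal (/m/, /n/, or /ŋ/) is licensed in coda position; onsets are limited to one consonant).
Inserting the epenthetic vowel yields /j/ → /ji/, /l/ → /li/, /z/ → /zi/, /ʒ/ → /ʒi/, /p/ → /pi/.

jiʒalimazijuʒipi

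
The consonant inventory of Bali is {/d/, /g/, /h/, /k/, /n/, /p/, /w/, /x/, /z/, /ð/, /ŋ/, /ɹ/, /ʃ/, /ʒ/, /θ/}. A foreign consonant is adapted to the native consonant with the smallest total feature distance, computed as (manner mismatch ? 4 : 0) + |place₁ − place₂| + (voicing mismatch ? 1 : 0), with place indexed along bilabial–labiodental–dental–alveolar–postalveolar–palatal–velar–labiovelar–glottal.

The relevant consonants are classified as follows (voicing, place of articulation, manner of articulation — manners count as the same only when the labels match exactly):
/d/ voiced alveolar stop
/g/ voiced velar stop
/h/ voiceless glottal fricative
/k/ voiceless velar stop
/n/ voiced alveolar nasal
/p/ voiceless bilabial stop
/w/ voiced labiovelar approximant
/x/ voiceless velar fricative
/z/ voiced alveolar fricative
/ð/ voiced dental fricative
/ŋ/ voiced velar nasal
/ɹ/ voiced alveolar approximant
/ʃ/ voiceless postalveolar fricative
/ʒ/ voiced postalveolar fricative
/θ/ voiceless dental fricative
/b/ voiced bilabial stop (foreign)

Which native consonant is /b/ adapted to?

p

/p/ is closest: same manner (stop), place distance 0 (bilabial→bilabial), voicing differs (+1); total 1. Next closest is /d/ at distance 3.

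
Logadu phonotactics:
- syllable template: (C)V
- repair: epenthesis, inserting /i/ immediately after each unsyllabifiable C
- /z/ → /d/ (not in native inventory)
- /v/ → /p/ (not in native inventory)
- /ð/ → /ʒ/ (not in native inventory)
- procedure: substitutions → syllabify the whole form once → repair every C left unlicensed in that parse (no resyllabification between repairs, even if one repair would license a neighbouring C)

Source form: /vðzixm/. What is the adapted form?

Substitution: /v/ → /p/, /ð/ → /ʒ/, /z/ → /d/, giving /pʒdixm/.
Syllabifying with onset maximization leaves /p/, /ʒ/, /x/, /m/ stranded (no codas are permitted; onsets are limited to one consonant).
Epenthesis after each stranded consonant: /p/ → /pi/, /ʒ/ → /ʒi/, /x/ → /xi/, /m/ → /mi/.

piʒidiximi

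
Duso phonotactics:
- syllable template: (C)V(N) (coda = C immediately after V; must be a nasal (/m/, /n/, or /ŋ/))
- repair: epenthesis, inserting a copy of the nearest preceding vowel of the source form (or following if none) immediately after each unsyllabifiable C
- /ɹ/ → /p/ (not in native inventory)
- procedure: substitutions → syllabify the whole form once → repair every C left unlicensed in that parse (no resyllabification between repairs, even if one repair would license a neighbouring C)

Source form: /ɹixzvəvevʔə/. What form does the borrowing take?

Substitution: /ɹ/ → /p/, giving /pixzvəvevʔə/.
The consonants /x/, /z/, /v/ cannot be parsed into a legal (C)V(N) syllable (only a nasal (/m/, /n/, or /ŋ/) is licensed in coda position; onsets are limited to one consonant).
Each unlicensed consonant becomes the onset of a new syllable: /x/ → /xi/, /z/ → /zi/, /v/ → /ve/.

pixizivəveveʔə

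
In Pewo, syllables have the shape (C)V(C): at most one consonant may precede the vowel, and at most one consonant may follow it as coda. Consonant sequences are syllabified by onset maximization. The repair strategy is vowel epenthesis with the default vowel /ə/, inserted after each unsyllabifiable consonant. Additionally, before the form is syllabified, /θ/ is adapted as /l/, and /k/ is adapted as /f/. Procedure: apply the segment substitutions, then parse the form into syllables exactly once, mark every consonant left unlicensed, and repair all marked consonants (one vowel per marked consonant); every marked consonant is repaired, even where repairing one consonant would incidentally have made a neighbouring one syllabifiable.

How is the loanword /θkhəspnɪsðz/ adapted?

Substitution: /θ/ → /l/, /k/ → /f/, giving /lfhəspnɪsðz/.
Syllabifying with onset maximization leaves /l/, /f/, /p/, /ð/, /z/ stranded (at most one coda consonant is licensed; onsets are limited to one consonant).
Inserting the epenthetic vowel yields /l/ → /lə/, /f/ → /fə/, /p/ → /pə/, /ð/ → /ðə/, /z/ → /zə/.

ləfəhəspənɪsðəzə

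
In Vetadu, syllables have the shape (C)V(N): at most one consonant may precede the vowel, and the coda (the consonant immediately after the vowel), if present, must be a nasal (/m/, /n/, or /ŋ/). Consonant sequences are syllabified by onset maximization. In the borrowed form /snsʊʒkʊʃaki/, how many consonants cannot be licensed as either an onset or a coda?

3

The consonants /s/, /n/, /ʒ/ cannot be parsed into a legal (C)V(N) syllable (only a nasal (/m/, /n/, or /ŋ/) is licensed in coda position; onsets are limited to one consonant).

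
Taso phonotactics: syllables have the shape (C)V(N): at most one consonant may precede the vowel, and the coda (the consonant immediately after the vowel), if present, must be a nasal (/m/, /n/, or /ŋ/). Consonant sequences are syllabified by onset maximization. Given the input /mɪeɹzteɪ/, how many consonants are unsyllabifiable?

Syllabifying with onset maximization leaves /ɹ/, /z/ stranded (only a nasal (/m/, /n/, or /ŋ/) is licensed in coda position; onsets are limited to one consonant).

2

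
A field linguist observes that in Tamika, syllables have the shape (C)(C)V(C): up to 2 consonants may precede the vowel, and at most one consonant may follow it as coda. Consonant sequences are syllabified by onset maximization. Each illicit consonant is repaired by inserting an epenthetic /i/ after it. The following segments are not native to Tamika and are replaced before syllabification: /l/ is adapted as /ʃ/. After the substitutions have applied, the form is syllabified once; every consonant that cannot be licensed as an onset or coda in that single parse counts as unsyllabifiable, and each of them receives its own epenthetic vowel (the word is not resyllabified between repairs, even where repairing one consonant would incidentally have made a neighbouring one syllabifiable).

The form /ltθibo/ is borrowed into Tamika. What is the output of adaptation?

ʃitθibo

Substitution: /l/ → /ʃ/, giving /ʃtθibo/.
The consonants /ʃ/ cannot be parsed into a legal (C)(C)V(C) syllable (at most one coda consonant is licensed; onsets may contain at most 2 consonants).
Epenthesis after each stranded consonant: /ʃ/ → /ʃi/.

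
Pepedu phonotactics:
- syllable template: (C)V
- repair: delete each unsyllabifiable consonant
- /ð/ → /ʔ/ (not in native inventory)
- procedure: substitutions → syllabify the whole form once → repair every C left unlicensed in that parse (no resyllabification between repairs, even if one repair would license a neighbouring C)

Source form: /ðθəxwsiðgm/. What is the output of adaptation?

Substitution: /ð/ → /ʔ/, giving /ʔθəxwsiʔgm/.
Under (C)V, the unsyllabifiable consonants are /ʔ/, /x/, /w/, /ʔ/, /g/, /m/ (no codas are permitted; onsets are limited to one consonant).
Deletion applies to /ʔ/, /x/, /w/, /ʔ/, /g/, /m/.

θəsi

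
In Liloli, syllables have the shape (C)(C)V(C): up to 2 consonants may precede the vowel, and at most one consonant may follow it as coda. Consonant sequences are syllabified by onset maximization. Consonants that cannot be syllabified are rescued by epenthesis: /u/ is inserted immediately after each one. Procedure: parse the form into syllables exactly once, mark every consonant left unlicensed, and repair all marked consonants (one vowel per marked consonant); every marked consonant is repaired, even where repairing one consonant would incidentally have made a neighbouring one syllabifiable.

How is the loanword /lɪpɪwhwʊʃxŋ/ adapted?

lɪpɪwhwʊʃxuŋu

Under (C)(C)V(C), the unsyllabifiable consonants are /x/, /ŋ/ (at most one coda consonant is licensed; onsets may contain at most 2 consonants).
Each unlicensed consonant becomes the onset of a new syllable: /x/ → /xu/, /ŋ/ → /ŋu/.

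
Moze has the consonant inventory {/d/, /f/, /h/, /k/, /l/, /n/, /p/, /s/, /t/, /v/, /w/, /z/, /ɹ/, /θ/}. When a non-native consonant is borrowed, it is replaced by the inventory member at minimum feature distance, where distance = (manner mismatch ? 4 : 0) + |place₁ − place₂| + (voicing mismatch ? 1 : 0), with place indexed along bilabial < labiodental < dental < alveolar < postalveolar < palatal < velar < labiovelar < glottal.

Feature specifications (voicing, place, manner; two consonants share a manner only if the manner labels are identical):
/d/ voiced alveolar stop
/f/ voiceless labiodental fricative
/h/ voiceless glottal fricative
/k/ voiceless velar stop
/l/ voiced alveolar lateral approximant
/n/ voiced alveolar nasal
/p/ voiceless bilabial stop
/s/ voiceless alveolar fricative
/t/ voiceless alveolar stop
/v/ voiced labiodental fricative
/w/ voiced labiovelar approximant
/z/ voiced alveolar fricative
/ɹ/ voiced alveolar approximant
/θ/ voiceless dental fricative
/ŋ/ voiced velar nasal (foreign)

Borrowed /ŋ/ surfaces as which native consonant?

/n/ is closest: same manner (nasal), place distance 3 (velar→alveolar), same voicing; total 3. Next closest is /k/ at distance 5.

n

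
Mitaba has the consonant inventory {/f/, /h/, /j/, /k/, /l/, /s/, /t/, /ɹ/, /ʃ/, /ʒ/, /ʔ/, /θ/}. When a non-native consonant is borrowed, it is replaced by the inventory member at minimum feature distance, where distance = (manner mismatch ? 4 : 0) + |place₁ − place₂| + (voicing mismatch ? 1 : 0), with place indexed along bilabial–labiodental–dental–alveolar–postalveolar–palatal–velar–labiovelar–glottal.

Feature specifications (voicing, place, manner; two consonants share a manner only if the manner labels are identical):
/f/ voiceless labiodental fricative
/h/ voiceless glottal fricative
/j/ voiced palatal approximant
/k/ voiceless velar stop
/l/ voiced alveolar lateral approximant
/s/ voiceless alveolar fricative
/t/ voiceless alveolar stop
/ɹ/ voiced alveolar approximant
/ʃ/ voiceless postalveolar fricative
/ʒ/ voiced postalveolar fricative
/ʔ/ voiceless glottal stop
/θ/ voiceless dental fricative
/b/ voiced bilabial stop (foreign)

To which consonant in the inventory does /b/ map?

t

/t/ is closest: same manner (stop), place distance 3 (bilabial→alveolar), voicing differs (+1); total 4. Next closest is /f/ at distance 6.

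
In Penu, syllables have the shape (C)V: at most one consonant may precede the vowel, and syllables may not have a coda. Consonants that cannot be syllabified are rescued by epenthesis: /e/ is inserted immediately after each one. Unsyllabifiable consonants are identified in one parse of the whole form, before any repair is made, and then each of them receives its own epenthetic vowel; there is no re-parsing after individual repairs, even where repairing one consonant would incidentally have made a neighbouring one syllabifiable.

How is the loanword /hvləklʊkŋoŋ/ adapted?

Syllabifying with onset maximization leaves /h/, /v/, /k/, /k/, /ŋ/ stranded (no codas are permitted; onsets are limited to one consonant).
Each unlicensed consonant becomes the onset of a new syllable: /h/ → /he/, /v/ → /ve/, /k/ → /ke/, /k/ → /ke/, /ŋ/ → /ŋe/.

heveləkelʊkeŋoŋe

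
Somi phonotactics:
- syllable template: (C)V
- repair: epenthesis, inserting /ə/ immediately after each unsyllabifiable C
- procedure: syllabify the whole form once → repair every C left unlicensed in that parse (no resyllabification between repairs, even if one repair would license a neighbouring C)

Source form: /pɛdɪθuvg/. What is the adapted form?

The consonants /v/, /g/ cannot be parsed into a legal (C)V syllable (no codas are permitted; onsets are limited to one consonant).
Inserting the epenthetic vowel yields /v/ → /və/, /g/ → /gə/.

pɛdɪθuvəgə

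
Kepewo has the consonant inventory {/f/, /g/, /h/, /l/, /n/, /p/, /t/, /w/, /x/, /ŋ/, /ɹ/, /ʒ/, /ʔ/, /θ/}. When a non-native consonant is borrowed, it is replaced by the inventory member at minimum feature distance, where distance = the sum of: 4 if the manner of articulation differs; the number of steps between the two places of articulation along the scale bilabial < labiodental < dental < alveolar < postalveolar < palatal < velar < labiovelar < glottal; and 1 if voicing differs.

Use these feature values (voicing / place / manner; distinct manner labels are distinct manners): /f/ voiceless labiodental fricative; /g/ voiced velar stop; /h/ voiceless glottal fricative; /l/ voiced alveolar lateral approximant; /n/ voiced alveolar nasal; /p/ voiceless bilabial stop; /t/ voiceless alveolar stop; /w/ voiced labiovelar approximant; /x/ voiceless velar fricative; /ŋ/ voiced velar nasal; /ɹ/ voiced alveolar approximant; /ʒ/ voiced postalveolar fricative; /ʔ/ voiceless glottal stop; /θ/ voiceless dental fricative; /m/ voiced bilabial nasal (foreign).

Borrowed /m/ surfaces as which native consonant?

n

/n/ is closest: same manner (nasal), place distance 3 (bilabial→alveolar), same voicing; total 3. Next closest is /p/ at distance 5.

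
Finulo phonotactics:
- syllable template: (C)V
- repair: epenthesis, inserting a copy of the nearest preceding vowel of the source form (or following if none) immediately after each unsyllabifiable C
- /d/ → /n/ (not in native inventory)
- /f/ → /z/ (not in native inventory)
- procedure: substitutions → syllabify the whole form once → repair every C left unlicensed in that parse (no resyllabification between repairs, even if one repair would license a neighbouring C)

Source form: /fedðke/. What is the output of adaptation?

Substitution: /f/ → /z/, /d/ → /n/, giving /zenðke/.
The consonants /n/, /ð/ cannot be parsed into a legal (C)V syllable (no codas are permitted; onsets are limited to one consonant).
Each unlicensed consonant becomes the onset of a new syllable: /n/ → /ne/, /ð/ → /ðe/.

zeneðeke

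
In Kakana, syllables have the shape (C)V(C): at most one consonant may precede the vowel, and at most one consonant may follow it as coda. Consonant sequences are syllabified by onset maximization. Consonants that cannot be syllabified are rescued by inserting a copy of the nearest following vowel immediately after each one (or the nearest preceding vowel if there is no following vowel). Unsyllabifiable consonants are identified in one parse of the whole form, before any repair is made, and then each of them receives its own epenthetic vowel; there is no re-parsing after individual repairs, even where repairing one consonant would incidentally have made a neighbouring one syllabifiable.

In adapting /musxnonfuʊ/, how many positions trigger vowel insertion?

1

The unsyllabifiable consonants are /x/; each receives one epenthetic vowel.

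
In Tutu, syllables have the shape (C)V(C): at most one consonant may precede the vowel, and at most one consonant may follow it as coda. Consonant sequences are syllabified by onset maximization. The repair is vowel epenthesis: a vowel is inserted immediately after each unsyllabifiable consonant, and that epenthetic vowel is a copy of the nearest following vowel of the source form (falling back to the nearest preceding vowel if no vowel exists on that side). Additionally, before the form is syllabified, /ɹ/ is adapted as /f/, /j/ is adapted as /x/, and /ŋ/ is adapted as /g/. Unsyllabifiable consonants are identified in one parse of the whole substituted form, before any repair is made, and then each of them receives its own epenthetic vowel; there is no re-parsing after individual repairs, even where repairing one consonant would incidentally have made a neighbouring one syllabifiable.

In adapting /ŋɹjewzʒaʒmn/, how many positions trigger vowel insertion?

5

After substitution the input is /gfxewzʒaʒmn/.
The unsyllabifiable consonants are /g/, /f/, /z/, /m/, /n/; each receives one epenthetic vowel.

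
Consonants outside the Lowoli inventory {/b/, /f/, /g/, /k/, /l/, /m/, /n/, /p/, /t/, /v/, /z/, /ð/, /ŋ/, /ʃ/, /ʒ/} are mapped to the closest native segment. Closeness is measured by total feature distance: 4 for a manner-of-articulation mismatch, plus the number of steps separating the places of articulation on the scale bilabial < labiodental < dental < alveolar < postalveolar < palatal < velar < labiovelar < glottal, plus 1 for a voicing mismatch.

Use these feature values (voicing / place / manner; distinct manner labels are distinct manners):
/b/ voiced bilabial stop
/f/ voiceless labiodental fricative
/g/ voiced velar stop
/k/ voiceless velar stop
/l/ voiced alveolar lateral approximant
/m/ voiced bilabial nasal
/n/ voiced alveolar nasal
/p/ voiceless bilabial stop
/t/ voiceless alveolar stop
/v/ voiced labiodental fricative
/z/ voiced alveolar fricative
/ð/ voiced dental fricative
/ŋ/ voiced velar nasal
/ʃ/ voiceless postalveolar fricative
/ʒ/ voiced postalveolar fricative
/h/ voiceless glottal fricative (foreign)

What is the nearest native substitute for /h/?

ʃ

/ʃ/ is closest: same manner (fricative), place distance 4 (glottal→postalveolar), same voicing; total 4. Next closest is /ʒ/ at distance 5.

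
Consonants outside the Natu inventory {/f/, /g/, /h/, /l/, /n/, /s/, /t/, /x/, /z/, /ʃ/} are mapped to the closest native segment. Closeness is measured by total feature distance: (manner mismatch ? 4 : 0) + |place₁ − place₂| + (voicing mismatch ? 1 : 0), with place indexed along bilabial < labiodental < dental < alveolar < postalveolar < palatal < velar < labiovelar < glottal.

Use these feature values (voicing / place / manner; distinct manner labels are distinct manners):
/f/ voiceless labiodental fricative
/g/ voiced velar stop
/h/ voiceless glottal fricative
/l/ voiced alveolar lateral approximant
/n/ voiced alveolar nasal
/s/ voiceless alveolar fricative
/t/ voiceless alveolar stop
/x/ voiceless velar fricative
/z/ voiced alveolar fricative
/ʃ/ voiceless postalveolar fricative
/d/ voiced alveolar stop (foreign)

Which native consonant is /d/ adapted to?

t

/t/ is closest: same manner (stop), place distance 0 (alveolar→alveolar), voicing differs (+1); total 1. Next closest is /g/ at distance 3.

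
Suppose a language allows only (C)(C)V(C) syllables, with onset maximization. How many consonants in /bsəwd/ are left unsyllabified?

Syllabifying with onset maximization leaves /d/ stranded (at most one coda consonant is licensed; onsets may contain at most 2 consonants).

1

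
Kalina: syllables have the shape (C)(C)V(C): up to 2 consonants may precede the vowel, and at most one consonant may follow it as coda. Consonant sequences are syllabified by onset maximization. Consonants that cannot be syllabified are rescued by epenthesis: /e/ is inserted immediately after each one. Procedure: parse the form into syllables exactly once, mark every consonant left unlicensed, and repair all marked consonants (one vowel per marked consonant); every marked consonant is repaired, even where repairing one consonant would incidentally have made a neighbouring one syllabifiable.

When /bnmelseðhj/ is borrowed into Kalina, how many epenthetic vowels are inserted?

The unsyllabifiable consonants are /b/, /h/, /j/; each receives one epenthetic vowel.

3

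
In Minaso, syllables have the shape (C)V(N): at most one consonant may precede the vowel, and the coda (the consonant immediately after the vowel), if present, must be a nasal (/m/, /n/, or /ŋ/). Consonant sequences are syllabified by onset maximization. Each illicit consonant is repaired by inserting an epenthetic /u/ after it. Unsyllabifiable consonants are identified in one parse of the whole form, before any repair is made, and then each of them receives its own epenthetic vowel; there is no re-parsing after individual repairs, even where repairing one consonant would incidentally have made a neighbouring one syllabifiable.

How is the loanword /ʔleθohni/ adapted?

Syllabifying with onset maximization leaves /ʔ/, /h/ stranded (only a nasal (/m/, /n/, or /ŋ/) is licensed in coda position; onsets are limited to one consonant).
Each unlicensed consonant becomes the onset of a new syllable: /ʔ/ → /ʔu/, /h/ → /hu/.

ʔuleθohuni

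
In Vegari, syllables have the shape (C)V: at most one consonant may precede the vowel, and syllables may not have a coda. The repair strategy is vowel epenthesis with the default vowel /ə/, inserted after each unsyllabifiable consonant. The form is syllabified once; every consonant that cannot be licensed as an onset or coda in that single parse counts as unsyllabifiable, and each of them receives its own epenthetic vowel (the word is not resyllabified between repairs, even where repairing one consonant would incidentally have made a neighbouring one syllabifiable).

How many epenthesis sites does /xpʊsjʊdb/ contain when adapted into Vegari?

4

The unsyllabifiable consonants are /x/, /s/, /d/, /b/; each receives one epenthetic vowel.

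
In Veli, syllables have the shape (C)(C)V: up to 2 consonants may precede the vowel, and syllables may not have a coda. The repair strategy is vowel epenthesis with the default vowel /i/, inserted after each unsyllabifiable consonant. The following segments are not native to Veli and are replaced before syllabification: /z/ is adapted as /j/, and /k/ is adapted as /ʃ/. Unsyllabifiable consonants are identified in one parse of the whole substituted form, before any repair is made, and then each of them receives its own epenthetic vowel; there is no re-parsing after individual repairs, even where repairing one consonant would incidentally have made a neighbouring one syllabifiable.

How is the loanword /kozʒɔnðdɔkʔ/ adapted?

Substitution: /k/ → /ʃ/, /z/ → /j/, giving /ʃojʒɔnðdɔʃʔ/.
Under (C)(C)V, the unsyllabifiable consonants are /n/, /ʃ/, /ʔ/ (no codas are permitted; onsets may contain at most 2 consonants).
Each unlicensed consonant becomes the onset of a new syllable: /n/ → /ni/, /ʃ/ → /ʃi/, /ʔ/ → /ʔi/.

ʃojʒɔniðdɔʃiʔi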